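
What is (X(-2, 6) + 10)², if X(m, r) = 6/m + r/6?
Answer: 64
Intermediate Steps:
X(m, r) = 6/m + r/6 (X(m, r) = 6/m + r*(⅙) = 6/m + r/6)
(X(-2, 6) + 10)² = ((6/(-2) + (⅙)*6) + 10)² = ((6*(-½) + 1) + 10)² = ((-3 + 1) + 10)² = (-2 + 10)² = 8² = 64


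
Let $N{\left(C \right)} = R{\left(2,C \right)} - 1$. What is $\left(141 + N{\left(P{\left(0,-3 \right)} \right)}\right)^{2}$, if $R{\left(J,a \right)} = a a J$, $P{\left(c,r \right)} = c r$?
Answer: $19600$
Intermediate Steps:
$R{\left(J,a \right)} = J a^{2}$ ($R{\left(J,a \right)} = a^{2} J = J a^{2}$)
$N{\left(C \right)} = -1 + 2 C^{2}$ ($N{\left(C \right)} = 2 C^{2} - 1 = -1 + 2 C^{2}$)
$\left(141 + N{\left(P{\left(0,-3 \right)} \right)}\right)^{2} = \left(141 - \left(1 - 2 \left(0 \left(-3\right)\right)^{2}\right)\right)^{2} = \left(141 - \left(1 - 2 \cdot 0^{2}\right)\right)^{2} = \left(141 + \left(-1 + 2 \cdot 0\right)\right)^{2} = \left(141 + \left(-1 + 0\right)\right)^{2} = \left(141 - 1\right)^{2} = 140^{2} = 19600$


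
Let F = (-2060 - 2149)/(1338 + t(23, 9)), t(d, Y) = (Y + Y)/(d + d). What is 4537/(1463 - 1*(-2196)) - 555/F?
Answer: 20983878898/118072271 ≈ 177.72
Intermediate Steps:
t(d, Y) = Y/d (t(d, Y) = (2*Y)/((2*d)) = (2*Y)*(1/(2*d)) = Y/d)
F = -32269/10261 (F = (-2060 - 2149)/(1338 + 9/23) = -4209/(1338 + 9*(1/23)) = -4209/(1338 + 9/23) = -4209/30783/23 = -4209*23/30783 = -32269/10261 ≈ -3.1448)
4537/(1463 - 1*(-2196)) - 555/F = 4537/(1463 - 1*(-2196)) - 555/(-32269/10261) = 4537/(1463 + 2196) - 555*(-10261/32269) = 4537/3659 + 5694855/32269 = 20983878898/118072271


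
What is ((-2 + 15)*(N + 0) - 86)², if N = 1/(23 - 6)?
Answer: 2099601/289 ≈ 7265.1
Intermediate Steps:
N = 1/17 ≈ 0.058824
((-2 + 15)*(N + 0) - 86)² = ((-2 + 15)*(1/17 + 0) - 86)² = (13*(1/17) - 86)² = (13/17 - 86)² = (-1449/17)² = 2099601/289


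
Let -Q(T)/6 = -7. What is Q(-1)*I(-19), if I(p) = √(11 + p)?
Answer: 84*I*√2 ≈ 118.79*I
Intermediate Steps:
Q(T) = 42 (Q(T) = -6*(-7) = 42)
Q(-1)*I(-19) = 42*√(11 - 19) = 42*√(-8) = 42*(2*I*√2) = 84*I*√2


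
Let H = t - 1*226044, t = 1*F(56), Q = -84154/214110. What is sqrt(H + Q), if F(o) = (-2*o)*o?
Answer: I*sqrt(295836161181015)/35685 ≈ 481.99*I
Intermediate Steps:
F(o) = -2*o**2
Q = -42077/107055 (Q = -84154*1/214110 = -42077/107055 ≈ -0.39304)
t = -6272 (t = 1*(-2*56**2) = 1*(-2*3136) = 1*(-6272) = -6272)
H = -232316 (H = -6272 - 1*226044 = -6272 - 226044 = -232316)
sqrt(H + Q) = sqrt(-232316 - 42077/107055) = sqrt(-24870631457/107055) = I*sqrt(295836161181015)/35685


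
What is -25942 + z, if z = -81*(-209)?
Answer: -9013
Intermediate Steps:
z = 16929
-25942 + z = -25942 + 16929 = -9013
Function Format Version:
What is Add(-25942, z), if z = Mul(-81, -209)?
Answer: -9013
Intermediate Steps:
z = 16929
Add(-25942, z) = Add(-25942, 16929) = -9013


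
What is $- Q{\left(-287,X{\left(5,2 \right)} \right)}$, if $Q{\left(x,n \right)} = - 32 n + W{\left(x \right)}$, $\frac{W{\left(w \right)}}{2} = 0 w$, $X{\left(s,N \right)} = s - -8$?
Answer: $416$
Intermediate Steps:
$X{\left(s,N \right)} = 8 + s$ ($X{\left(s,N \right)} = s + 8 = 8 + s$)
$W{\left(w \right)} = 0$ ($W{\left(w \right)} = 2 \cdot 0 w = 2 \cdot 0 = 0$)
$Q{\left(x,n \right)} = - 32 n$ ($Q{\left(x,n \right)} = - 32 n + 0 = - 32 n$)
$- Q{\left(-287,X{\left(5,2 \right)} \right)} = - \left(-32\right) \left(8 + 5\right) = - \left(-32\right) 13 = \left(-1\right) \left(-416\right) = 416$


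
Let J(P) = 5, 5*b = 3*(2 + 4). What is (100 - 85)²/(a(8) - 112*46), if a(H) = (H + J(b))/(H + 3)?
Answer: -2475/56659 ≈ -0.043682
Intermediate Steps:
b = 18/5 (b = (3*(2 + 4))/5 = (3*6)/5 = (⅕)*18 = 18/5 ≈ 3.6000)
a(H) = (5 + H)/(3 + H) (a(H) = (H + 5)/(H + 3) = (5 + H)/(3 + H))
(100 - 85)²/(a(8) - 112*46) = (100 - 85)²/((5 + 8)/(3 + 8) - 112*46) = 15²/(13/11 - 5152) = 225/((1/11)*13 - 5152) = 225/(13/11 - 5152) = 225/(-56659/11) = 225*(-11/56659) = -2475/56659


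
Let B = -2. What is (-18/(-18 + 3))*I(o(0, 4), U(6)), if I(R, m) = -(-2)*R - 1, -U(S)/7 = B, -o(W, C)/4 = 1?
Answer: -54/5 ≈ -10.800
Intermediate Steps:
o(W, C) = -4 (o(W, C) = -4*1 = -4)
U(S) = 14 (U(S) = -7*(-2) = 14)
I(R, m) = -1 + 2*R (I(R, m) = 2*R - 1 = -1 + 2*R)
(-18/(-18 + 3))*I(o(0, 4), U(6)) = (-18/(-18 + 3))*(-1 + 2*(-4)) = (-18/(-15))*(-1 - 8) = -1/15*(-18)*(-9) = (6/5)*(-9) = -54/5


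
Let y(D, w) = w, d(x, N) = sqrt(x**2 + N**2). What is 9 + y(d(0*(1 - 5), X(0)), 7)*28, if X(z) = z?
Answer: 205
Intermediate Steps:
d(x, N) = sqrt(N**2 + x**2)
9 + y(d(0*(1 - 5), X(0)), 7)*28 = 9 + 7*28 = 9 + 196 = 205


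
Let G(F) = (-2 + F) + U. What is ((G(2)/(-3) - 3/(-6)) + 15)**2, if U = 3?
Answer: 841/4 ≈ 210.25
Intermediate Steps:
G(F) = 1 + F (G(F) = (-2 + F) + 3 = 1 + F)
((G(2)/(-3) - 3/(-6)) + 15)**2 = (((1 + 2)/(-3) - 3/(-6)) + 15)**2 = ((3*(-1/3) - 3*(-1/6)) + 15)**2 = ((-1 + 1/2) + 15)**2 = (-1/2 + 15)**2 = (29/2)**2 = 841/4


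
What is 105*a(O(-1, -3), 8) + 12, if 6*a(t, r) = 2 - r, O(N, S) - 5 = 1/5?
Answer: -93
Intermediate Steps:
O(N, S) = 26/5 (O(N, S) = 5 + 1/5 = 5 + ⅕ = 26/5)
a(t, r) = ⅓ - r/6 (a(t, r) = (2 - r)/6 = ⅓ - r/6)
105*a(O(-1, -3), 8) + 12 = 105*(⅓ - ⅙*8) + 12 = 105*(⅓ - 4/3) + 12 = 105*(-1) + 12 = -105 + 12 = -93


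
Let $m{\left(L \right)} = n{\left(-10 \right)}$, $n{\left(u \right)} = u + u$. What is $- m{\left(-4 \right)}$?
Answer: $20$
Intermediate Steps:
$n{\left(u \right)} = 2 u$
$m{\left(L \right)} = -20$ ($m{\left(L \right)} = 2 \left(-10\right) = -20$)
$- m{\left(-4 \right)} = \left(-1\right) \left(-20\right) = 20$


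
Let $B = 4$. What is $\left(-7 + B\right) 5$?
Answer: $-15$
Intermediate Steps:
$\left(-7 + B\right) 5 = \left(-7 + 4\right) 5 = \left(-3\right) 5 = -15$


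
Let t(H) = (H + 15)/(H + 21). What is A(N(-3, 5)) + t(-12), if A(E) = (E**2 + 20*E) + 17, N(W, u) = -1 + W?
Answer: -140/3 ≈ -46.667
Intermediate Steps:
t(H) = (15 + H)/(21 + H)
A(E) = 17 + E**2 + 20*E
A(N(-3, 5)) + t(-12) = (17 + (-1 - 3)**2 + 20*(-1 - 3)) + (15 - 12)/(21 - 12) = (17 + (-4)**2 + 20*(-4)) + 3/9 = (17 + 16 - 80) + (1/9)*3 = -47 + 1/3 = -140/3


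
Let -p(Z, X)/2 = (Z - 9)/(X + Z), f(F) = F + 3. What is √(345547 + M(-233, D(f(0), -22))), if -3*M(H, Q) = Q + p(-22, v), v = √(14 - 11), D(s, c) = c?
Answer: √(68419944 - 3109989*√3)/(3*√(22 - √3)) ≈ 587.84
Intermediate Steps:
f(F) = 3 + F
v = √3 ≈ 1.7320
p(Z, X) = -2*(-9 + Z)/(X + Z) (p(Z, X) = -2*(Z - 9)/(X + Z) = -2*(-9 + Z)/(X + Z))
M(H, Q) = -62/(3*(-22 + √3)) - Q/3 (M(H, Q) = -(Q + 2*(9 - 1*(-22))/(√3 - 22))/3 = -(Q + 2*(9 + 22)/(-22 + √3))/3 = -(Q + 2*31/(-22 + √3))/3 = -(Q + 62/(-22 + √3))/3 = -62/(3*(-22 + √3)) - Q/3)
√(345547 + M(-233, D(f(0), -22))) = √(345547 + (1364/1443 - ⅓*(-22) + 62*√3/1443)) = √(345547 + (1364/1443 + 22/3 + 62*√3/1443)) = √(345547 + (3982/481 + 62*√3/1443)) = √(166212089/481 + 62*√3/1443)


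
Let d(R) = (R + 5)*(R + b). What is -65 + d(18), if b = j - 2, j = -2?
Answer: 257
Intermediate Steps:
b = -4 (b = -2 - 2 = -4)
d(R) = (-4 + R)*(5 + R) (d(R) = (R + 5)*(R - 4) = (5 + R)*(-4 + R) = (-4 + R)*(5 + R))
-65 + d(18) = -65 + (-20 + 18 + 18**2) = -65 + (-20 + 18 + 324) = -65 + 322 = 257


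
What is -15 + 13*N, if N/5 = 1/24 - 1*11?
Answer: -17455/24 ≈ -727.29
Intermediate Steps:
N = -1315/24 (N = 5*(1/24 - 1*11) = 5*(1/24 - 11) = 5*(-263/24) = -1315/24 ≈ -54.792)
-15 + 13*N = -15 + 13*(-1315/24) = -15 - 17095/24 = -17455/24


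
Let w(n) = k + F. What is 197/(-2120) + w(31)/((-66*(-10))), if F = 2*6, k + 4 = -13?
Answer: -7031/69960 ≈ -0.10050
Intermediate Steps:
k = -17 (k = -4 - 13 = -17)
F = 12
w(n) = -5 (w(n) = -17 + 12 = -5)
197/(-2120) + w(31)/((-66*(-10))) = 197/(-2120) - 5/((-66*(-10))) = 197*(-1/2120) - 5/660 = -197/2120 - 5*1/660 = -197/2120 - 1/132 = -7031/69960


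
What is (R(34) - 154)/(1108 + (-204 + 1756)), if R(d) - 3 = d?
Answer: -117/2660 ≈ -0.043985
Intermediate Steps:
R(d) = 3 + d
(R(34) - 154)/(1108 + (-204 + 1756)) = ((3 + 34) - 154)/(1108 + (-204 + 1756)) = (37 - 154)/(1108 + 1552) = -117/2660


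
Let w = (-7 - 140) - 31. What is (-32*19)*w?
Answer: 108224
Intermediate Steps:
w = -178 (w = -147 - 31 = -178)
(-32*19)*w = -32*19*(-178) = -608*(-178) = 108224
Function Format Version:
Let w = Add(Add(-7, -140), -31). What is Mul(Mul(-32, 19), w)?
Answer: 108224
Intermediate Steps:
w = -178 (w = Add(-147, -31) = -178)
Mul(Mul(-32, 19), w) = Mul(Mul(-32, 19), -178) = Mul(-608, -178) = 108224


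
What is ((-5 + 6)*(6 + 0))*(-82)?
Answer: -492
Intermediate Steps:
((-5 + 6)*(6 + 0))*(-82) = (1*6)*(-82) = 6*(-82) = -492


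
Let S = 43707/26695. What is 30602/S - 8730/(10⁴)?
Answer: 816882233789/43707000 ≈ 18690.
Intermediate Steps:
S = 43707/26695 (S = 43707*(1/26695) = 43707/26695 ≈ 1.6373)
30602/S - 8730/(10⁴) = 30602/(43707/26695) - 8730/(10⁴) = 30602*(26695/43707) - 8730/10000 = 816920390/43707 - 8730*1/10000 = 816920390/43707 - 873/1000 = 816882233789/43707000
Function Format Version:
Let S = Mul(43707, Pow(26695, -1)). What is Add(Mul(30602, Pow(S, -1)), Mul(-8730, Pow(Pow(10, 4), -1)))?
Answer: Rational(816882233789, 43707000) ≈ 18690.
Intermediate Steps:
S = Rational(43707, 26695) (S = Mul(43707, Rational(1, 26695)) = Rational(43707, 26695) ≈ 1.6373)
Add(Mul(30602, Pow(S, -1)), Mul(-8730, Pow(Pow(10, 4), -1))) = Add(Mul(30602, Pow(Rational(43707, 26695), -1)), Mul(-8730, Pow(Pow(10, 4), -1))) = Add(Mul(30602, Rational(26695, 43707)), Mul(-8730, Pow(10000, -1))) = Add(Rational(816920390, 43707), Mul(-8730, Rational(1, 10000))) = Add(Rational(816920390, 43707), Rational(-873, 1000)) = Rational(816882233789, 43707000)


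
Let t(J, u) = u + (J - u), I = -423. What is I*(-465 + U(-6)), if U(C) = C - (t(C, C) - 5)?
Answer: 194580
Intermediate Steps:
t(J, u) = J
U(C) = 5 (U(C) = C - (C - 5) = C - (-5 + C) = C + (5 - C) = 5)
I*(-465 + U(-6)) = -423*(-465 + 5) = -423*(-460) = 194580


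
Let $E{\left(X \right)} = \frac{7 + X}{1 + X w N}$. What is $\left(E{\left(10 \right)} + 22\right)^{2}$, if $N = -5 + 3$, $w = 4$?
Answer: $\frac{2961841}{6241} \approx 474.58$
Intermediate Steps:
$N = -2$
$E{\left(X \right)} = \frac{7 + X}{1 - 8 X}$ ($E{\left(X \right)} = \frac{7 + X}{1 + X 4 \left(-2\right)} = \frac{7 + X}{1 + 4 X \left(-2\right)} = \frac{7 + X}{1 - 8 X}$)
$\left(E{\left(10 \right)} + 22\right)^{2} = \left(\frac{-7 - 10}{-1 + 8 \cdot 10} + 22\right)^{2} = \left(\frac{-7 - 10}{-1 + 80} + 22\right)^{2} = \left(\frac{1}{79} \left(-17\right) + 22\right)^{2} = \left(- \frac{17}{79} + 22\right)^{2} = \left(\frac{1721}{79}\right)^{2} = \frac{2961841}{6241}$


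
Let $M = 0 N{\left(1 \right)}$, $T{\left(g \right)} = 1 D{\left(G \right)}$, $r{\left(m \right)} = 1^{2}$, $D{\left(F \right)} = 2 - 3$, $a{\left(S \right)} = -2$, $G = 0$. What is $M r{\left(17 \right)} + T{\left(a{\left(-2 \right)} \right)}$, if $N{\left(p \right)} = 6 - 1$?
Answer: $-1$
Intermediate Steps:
$D{\left(F \right)} = -1$ ($D{\left(F \right)} = 2 - 3 = -1$)
$r{\left(m \right)} = 1$
$T{\left(g \right)} = -1$ ($T{\left(g \right)} = 1 \left(-1\right) = -1$)
$N{\left(p \right)} = 5$
$M = 0$ ($M = 0 \cdot 5 = 0$)
$M r{\left(17 \right)} + T{\left(a{\left(-2 \right)} \right)} = 0 \cdot 1 - 1 = 0 - 1 = -1$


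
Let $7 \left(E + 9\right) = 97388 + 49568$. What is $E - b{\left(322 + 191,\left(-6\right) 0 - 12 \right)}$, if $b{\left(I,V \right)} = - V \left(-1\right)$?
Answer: $\frac{146977}{7} \approx 20997.0$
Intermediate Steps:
$b{\left(I,V \right)} = V$
$E = \frac{146893}{7}$ ($E = -9 + \frac{97388 + 49568}{7} = -9 + \frac{1}{7} \cdot 146956 = -9 + \frac{146956}{7} = \frac{146893}{7} \approx 20985.0$)
$E - b{\left(322 + 191,\left(-6\right) 0 - 12 \right)} = \frac{146893}{7} - \left(\left(-6\right) 0 - 12\right) = \frac{146893}{7} - \left(0 - 12\right) = \frac{146893}{7} - -12 = \frac{146893}{7} + 12 = \frac{146977}{7}$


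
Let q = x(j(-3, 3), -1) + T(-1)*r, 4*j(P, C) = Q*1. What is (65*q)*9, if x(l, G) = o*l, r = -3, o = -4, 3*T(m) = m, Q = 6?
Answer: -2925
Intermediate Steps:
T(m) = m/3
j(P, C) = 3/2 (j(P, C) = (6*1)/4 = (1/4)*6 = 3/2)
x(l, G) = -4*l
q = -5 (q = -4*3/2 + ((1/3)*(-1))*(-3) = -6 - 1/3*(-3) = -6 + 1 = -5)
(65*q)*9 = (65*(-5))*9 = -325*9 = -2925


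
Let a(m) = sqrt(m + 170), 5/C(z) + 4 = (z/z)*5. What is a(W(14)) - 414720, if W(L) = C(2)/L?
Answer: -414720 + 3*sqrt(3710)/14 ≈ -4.1471e+5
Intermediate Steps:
C(z) = 5 (C(z) = 5/(-4 + (z/z)*5) = 5/(-4 + 1*5) = 5/(-4 + 5) = 5/1 = 5*1 = 5)
W(L) = 5/L
a(m) = sqrt(170 + m)
a(W(14)) - 414720 = sqrt(170 + 5/14) - 414720 = sqrt(2385/14) - 414720 = 3*sqrt(3710)/14 - 414720 = -414720 + 3*sqrt(3710)/14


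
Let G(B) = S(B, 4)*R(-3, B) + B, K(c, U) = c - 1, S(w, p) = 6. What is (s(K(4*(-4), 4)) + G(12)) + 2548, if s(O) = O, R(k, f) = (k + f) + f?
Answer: 2669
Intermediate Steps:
R(k, f) = k + 2*f (R(k, f) = (f + k) + f = k + 2*f)
K(c, U) = -1 + c
G(B) = -18 + 13*B (G(B) = 6*(-3 + 2*B) + B = (-18 + 12*B) + B = -18 + 13*B)
(s(K(4*(-4), 4)) + G(12)) + 2548 = ((-1 + 4*(-4)) + (-18 + 13*12)) + 2548 = ((-1 - 16) + (-18 + 156)) + 2548 = (-17 + 138) + 2548 = 121 + 2548 = 2669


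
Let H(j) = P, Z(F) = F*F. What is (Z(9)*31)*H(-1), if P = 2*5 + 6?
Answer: 40176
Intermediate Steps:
Z(F) = F²
P = 16 (P = 10 + 6 = 16)
H(j) = 16
(Z(9)*31)*H(-1) = (9²*31)*16 = (81*31)*16 = 2511*16 = 40176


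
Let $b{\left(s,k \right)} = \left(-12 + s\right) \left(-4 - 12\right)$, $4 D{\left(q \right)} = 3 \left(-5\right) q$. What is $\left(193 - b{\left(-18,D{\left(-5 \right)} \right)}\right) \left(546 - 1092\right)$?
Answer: $156702$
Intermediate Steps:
$D{\left(q \right)} = - \frac{15 q}{4}$ ($D{\left(q \right)} = \frac{3 \left(-5\right) q}{4} = \frac{\left(-15\right) q}{4} = - \frac{15 q}{4}$)
$b{\left(s,k \right)} = 192 - 16 s$ ($b{\left(s,k \right)} = \left(-12 + s\right) \left(-16\right) = 192 - 16 s$)
$\left(193 - b{\left(-18,D{\left(-5 \right)} \right)}\right) \left(546 - 1092\right) = \left(193 - \left(192 - -288\right)\right) \left(546 - 1092\right) = \left(193 - \left(192 + 288\right)\right) \left(-546\right) = \left(193 - 480\right) \left(-546\right) = \left(-287\right) \left(-546\right) = 156702$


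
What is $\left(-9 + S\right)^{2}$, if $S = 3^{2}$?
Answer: $0$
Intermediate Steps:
$S = 9$
$\left(-9 + S\right)^{2} = \left(-9 + 9\right)^{2} = 0^{2} = 0$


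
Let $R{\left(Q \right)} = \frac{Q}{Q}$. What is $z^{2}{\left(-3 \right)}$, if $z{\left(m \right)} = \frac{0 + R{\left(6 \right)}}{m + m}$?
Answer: $\frac{1}{36} \approx 0.027778$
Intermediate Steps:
$R{\left(Q \right)} = 1$
$z{\left(m \right)} = \frac{1}{2 m}$ ($z{\left(m \right)} = \frac{0 + 1}{m + m} = 1 \frac{1}{2 m} = \frac{1}{2 m}$)
$z^{2}{\left(-3 \right)} = \left(\frac{1}{2 \left(-3\right)}\right)^{2} = \left(\frac{1}{2} \left(- \frac{1}{3}\right)\right)^{2} = \left(- \frac{1}{6}\right)^{2} = \frac{1}{36}$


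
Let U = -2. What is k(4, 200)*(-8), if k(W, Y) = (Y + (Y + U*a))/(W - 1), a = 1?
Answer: -3184/3 ≈ -1061.3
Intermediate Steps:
k(W, Y) = (-2 + 2*Y)/(-1 + W) (k(W, Y) = (Y + (Y - 2*1))/(W - 1) = (Y + (Y - 2))/(-1 + W) = (Y + (-2 + Y))/(-1 + W) = (-2 + 2*Y)/(-1 + W))
k(4, 200)*(-8) = (2*(-1 + 200)/(-1 + 4))*(-8) = (2*199/3)*(-8) = (2*(1/3)*199)*(-8) = (398/3)*(-8) = -3184/3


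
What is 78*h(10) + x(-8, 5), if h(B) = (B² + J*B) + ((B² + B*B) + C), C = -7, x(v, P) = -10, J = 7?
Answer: 28304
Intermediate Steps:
h(B) = -7 + 3*B² + 7*B (h(B) = (B² + 7*B) + ((B² + B*B) - 7) = (B² + 7*B) + ((B² + B²) - 7) = (B² + 7*B) + (2*B² - 7) = (B² + 7*B) + (-7 + 2*B²) = -7 + 3*B² + 7*B)
78*h(10) + x(-8, 5) = 78*(-7 + 3*10² + 7*10) - 10 = 78*(-7 + 3*100 + 70) - 10 = 78*(-7 + 300 + 70) - 10 = 78*363 - 10 = 28314 - 10 = 28304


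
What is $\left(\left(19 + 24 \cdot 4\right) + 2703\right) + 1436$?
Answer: $4254$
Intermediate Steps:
$\left(\left(19 + 24 \cdot 4\right) + 2703\right) + 1436 = \left(\left(19 + 96\right) + 2703\right) + 1436 = \left(115 + 2703\right) + 1436 = 2818 + 1436 = 4254$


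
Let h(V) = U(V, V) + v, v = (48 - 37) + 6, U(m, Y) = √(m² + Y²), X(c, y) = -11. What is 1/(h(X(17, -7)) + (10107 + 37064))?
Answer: 23594/1113353551 - 11*√2/2226707102 ≈ 2.1185e-5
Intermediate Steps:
U(m, Y) = √(Y² + m²)
v = 17 (v = 11 + 6 = 17)
h(V) = 17 + √2*√(V²) (h(V) = √(V² + V²) + 17 = √(2*V²) + 17 = √2*√(V²) + 17 = 17 + √2*√(V²))
1/(h(X(17, -7)) + (10107 + 37064)) = 1/((17 + √2*√((-11)²)) + (10107 + 37064)) = 1/((17 + √2*√121) + 47171) = 1/((17 + √2*11) + 47171) = 1/((17 + 11*√2) + 47171) = 1/(47188 + 11*√2)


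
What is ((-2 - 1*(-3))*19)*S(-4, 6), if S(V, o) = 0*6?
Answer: 0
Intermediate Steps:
S(V, o) = 0
((-2 - 1*(-3))*19)*S(-4, 6) = ((-2 - 1*(-3))*19)*0 = ((-2 + 3)*19)*0 = (1*19)*0 = 19*0 = 0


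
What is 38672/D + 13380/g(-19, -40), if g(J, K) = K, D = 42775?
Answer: -28539131/85550 ≈ -333.60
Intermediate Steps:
38672/D + 13380/g(-19, -40) = 38672/42775 + 13380/(-40) = 38672*(1/42775) + 13380*(-1/40) = 38672/42775 - 669/2 = -28539131/85550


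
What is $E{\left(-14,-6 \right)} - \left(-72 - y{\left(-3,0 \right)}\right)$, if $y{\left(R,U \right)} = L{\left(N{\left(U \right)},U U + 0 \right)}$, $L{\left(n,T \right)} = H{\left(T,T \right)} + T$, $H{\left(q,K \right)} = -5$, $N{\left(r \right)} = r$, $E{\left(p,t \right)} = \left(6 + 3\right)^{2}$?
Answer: $148$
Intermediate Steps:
$E{\left(p,t \right)} = 81$ ($E{\left(p,t \right)} = 9^{2} = 81$)
$L{\left(n,T \right)} = -5 + T$
$y{\left(R,U \right)} = -5 + U^{2}$ ($y{\left(R,U \right)} = -5 + \left(U U + 0\right) = -5 + \left(U^{2} + 0\right) = -5 + U^{2}$)
$E{\left(-14,-6 \right)} - \left(-72 - y{\left(-3,0 \right)}\right) = 81 - \left(-72 - \left(-5 + 0^{2}\right)\right) = 81 - \left(-72 - \left(-5 + 0\right)\right) = 81 - \left(-72 - -5\right) = 81 - \left(-72 + 5\right) = 81 - -67 = 81 + 67 = 148$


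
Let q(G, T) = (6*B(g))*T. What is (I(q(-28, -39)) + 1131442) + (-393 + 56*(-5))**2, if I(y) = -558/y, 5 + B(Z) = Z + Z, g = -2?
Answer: 185371376/117 ≈ 1.5844e+6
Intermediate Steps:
B(Z) = -5 + 2*Z (B(Z) = -5 + (Z + Z) = -5 + 2*Z)
q(G, T) = -54*T (q(G, T) = (6*(-5 + 2*(-2)))*T = (6*(-5 - 4))*T = (6*(-9))*T = -54*T)
(I(q(-28, -39)) + 1131442) + (-393 + 56*(-5))**2 = (-558/((-54*(-39))) + 1131442) + (-393 + 56*(-5))**2 = (-558/2106 + 1131442) + (-393 - 280)**2 = (-558*1/2106 + 1131442) + (-673)**2 = (-31/117 + 1131442) + 452929 = 132378683/117 + 452929 = 185371376/117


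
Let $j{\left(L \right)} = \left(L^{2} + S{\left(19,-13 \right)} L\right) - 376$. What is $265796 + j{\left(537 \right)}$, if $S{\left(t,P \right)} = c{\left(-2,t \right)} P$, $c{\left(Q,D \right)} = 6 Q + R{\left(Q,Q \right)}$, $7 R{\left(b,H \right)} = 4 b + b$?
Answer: $\frac{4532737}{7} \approx 6.4753 \cdot 10^{5}$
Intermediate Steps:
$R{\left(b,H \right)} = \frac{5 b}{7}$ ($R{\left(b,H \right)} = \frac{4 b + b}{7} = \frac{5 b}{7}$)
$c{\left(Q,D \right)} = \frac{47 Q}{7}$ ($c{\left(Q,D \right)} = 6 Q + \frac{5 Q}{7} = \frac{47 Q}{7}$)
$S{\left(t,P \right)} = - \frac{94 P}{7}$ ($S{\left(t,P \right)} = \frac{47}{7} \left(-2\right) P = - \frac{94 P}{7}$)
$j{\left(L \right)} = -376 + L^{2} + \frac{1222 L}{7}$ ($j{\left(L \right)} = \left(L^{2} + \left(- \frac{94}{7}\right) \left(-13\right) L\right) - 376 = \left(L^{2} + \frac{1222 L}{7}\right) - 376 = -376 + L^{2} + \frac{1222 L}{7}$)
$265796 + j{\left(537 \right)} = 265796 + \left(-376 + 537^{2} + \frac{1222}{7} \cdot 537\right) = 265796 + \left(-376 + 288369 + \frac{656214}{7}\right) = 265796 + \frac{2672165}{7} = \frac{4532737}{7}$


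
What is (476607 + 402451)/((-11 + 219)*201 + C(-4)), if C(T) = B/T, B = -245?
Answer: 3516232/167477 ≈ 20.995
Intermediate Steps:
C(T) = -245/T
(476607 + 402451)/((-11 + 219)*201 + C(-4)) = (476607 + 402451)/((-11 + 219)*201 - 245/(-4)) = 879058/(208*201 - 245*(-¼)) = 879058/(41808 + 245/4) = 879058/(167477/4) = 879058*(4/167477) = 3516232/167477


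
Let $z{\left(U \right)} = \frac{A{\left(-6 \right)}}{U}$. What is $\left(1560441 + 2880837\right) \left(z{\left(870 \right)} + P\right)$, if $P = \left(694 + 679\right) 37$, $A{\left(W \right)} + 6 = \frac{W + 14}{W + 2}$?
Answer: $\frac{32715091811606}{145} \approx 2.2562 \cdot 10^{11}$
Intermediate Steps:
$A{\left(W \right)} = -6 + \frac{14 + W}{2 + W}$ ($A{\left(W \right)} = -6 + \frac{W + 14}{W + 2} = -6 + \frac{14 + W}{2 + W}$)
$P = 50801$ ($P = 1373 \cdot 37 = 50801$)
$z{\left(U \right)} = - \frac{8}{U}$ ($z{\left(U \right)} = \frac{\frac{1}{2 - 6} \left(2 - -30\right)}{U} = \frac{\frac{1}{-4} \left(2 + 30\right)}{U} = \frac{\left(- \frac{1}{4}\right) 32}{U} = - \frac{8}{U}$)
$\left(1560441 + 2880837\right) \left(z{\left(870 \right)} + P\right) = \left(1560441 + 2880837\right) \left(- \frac{8}{870} + 50801\right) = 4441278 \left(\left(-8\right) \frac{1}{870} + 50801\right) = 4441278 \left(- \frac{4}{435} + 50801\right) = 4441278 \cdot \frac{22098431}{435} = \frac{32715091811606}{145}$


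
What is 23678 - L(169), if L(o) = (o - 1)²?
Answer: -4546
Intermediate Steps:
L(o) = (-1 + o)²
23678 - L(169) = 23678 - (-1 + 169)² = 23678 - 1*168² = 23678 - 1*28224 = 23678 - 28224 = -4546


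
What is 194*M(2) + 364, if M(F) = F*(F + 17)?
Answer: 7736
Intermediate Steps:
M(F) = F*(17 + F)
194*M(2) + 364 = 194*(2*(17 + 2)) + 364 = 194*(2*19) + 364 = 194*38 + 364 = 7372 + 364 = 7736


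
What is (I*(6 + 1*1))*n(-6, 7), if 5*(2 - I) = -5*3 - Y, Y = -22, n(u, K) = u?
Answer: -126/5 ≈ -25.200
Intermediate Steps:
I = 3/5 (I = 2 - (-5*3 - 1*(-22))/5 = 2 - (-15 + 22)/5 = 2 - 1/5*7 = 2 - 7/5 = 3/5 ≈ 0.60000)
(I*(6 + 1*1))*n(-6, 7) = (3*(6 + 1*1)/5)*(-6) = (3*(6 + 1)/5)*(-6) = ((3/5)*7)*(-6) = (21/5)*(-6) = -126/5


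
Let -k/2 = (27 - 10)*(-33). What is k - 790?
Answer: 332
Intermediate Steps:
k = 1122 (k = -2*(27 - 10)*(-33) = -34*(-33) = -2*(-561) = 1122)
k - 790 = 1122 - 790 = 332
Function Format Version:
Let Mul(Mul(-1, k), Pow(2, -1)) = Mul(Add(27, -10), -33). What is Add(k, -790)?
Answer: 332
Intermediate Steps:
k = 1122 (k = Mul(-2, Mul(Add(27, -10), -33)) = Mul(-2, Mul(17, -33)) = Mul(-2, -561) = 1122)
Add(k, -790) = Add(1122, -790) = 332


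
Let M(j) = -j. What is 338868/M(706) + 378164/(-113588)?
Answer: -4844790271/10024141 ≈ -483.31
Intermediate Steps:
338868/M(706) + 378164/(-113588) = 338868/((-1*706)) + 378164/(-113588) = 338868/(-706) + 378164*(-1/113588) = 338868*(-1/706) - 94541/28397 = -169434/353 - 94541/28397 = -4844790271/10024141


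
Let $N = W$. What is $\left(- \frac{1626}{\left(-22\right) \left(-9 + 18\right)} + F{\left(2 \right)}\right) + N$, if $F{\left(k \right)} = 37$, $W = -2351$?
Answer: $- \frac{76091}{33} \approx -2305.8$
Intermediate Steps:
$N = -2351$
$\left(- \frac{1626}{\left(-22\right) \left(-9 + 18\right)} + F{\left(2 \right)}\right) + N = \left(- \frac{1626}{\left(-22\right) \left(-9 + 18\right)} + 37\right) - 2351 = \left(- \frac{1626}{\left(-22\right) 9} + 37\right) - 2351 = \left(- \frac{1626}{-198} + 37\right) - 2351 = \left(\left(-1626\right) \left(- \frac{1}{198}\right) + 37\right) - 2351 = \left(\frac{271}{33} + 37\right) - 2351 = \frac{1492}{33} - 2351 = - \frac{76091}{33}$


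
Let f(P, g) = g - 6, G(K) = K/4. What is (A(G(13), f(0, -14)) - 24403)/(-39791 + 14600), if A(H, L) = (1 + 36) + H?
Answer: 97451/100764 ≈ 0.96712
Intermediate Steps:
G(K) = K/4 (G(K) = K*(¼) = K/4)
f(P, g) = -6 + g
A(H, L) = 37 + H
(A(G(13), f(0, -14)) - 24403)/(-39791 + 14600) = ((37 + (¼)*13) - 24403)/(-39791 + 14600) = ((37 + 13/4) - 24403)/(-25191) = (161/4 - 24403)*(-1/25191) = -97451/4*(-1/25191) = 97451/100764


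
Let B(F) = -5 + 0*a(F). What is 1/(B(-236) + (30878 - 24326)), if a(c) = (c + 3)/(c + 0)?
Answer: 1/6547 ≈ 0.00015274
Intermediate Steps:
a(c) = (3 + c)/c
B(F) = -5 (B(F) = -5 + 0*((3 + F)/F) = -5 + 0 = -5)
1/(B(-236) + (30878 - 24326)) = 1/(-5 + (30878 - 24326)) = 1/(-5 + 6552) = 1/6547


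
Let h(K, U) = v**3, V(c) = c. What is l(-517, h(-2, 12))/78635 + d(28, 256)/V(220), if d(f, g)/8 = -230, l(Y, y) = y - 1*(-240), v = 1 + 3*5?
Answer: -7186724/864985 ≈ -8.3085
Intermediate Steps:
v = 16 (v = 1 + 15 = 16)
h(K, U) = 4096 (h(K, U) = 16**3 = 4096)
l(Y, y) = 240 + y (l(Y, y) = y + 240 = 240 + y)
d(f, g) = -1840 (d(f, g) = 8*(-230) = -1840)
l(-517, h(-2, 12))/78635 + d(28, 256)/V(220) = (240 + 4096)/78635 - 1840/220 = 4336*(1/78635) - 1840*1/220 = 4336/78635 - 92/11 = -7186724/864985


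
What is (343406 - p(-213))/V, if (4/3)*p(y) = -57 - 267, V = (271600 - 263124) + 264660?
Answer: 343649/273136 ≈ 1.2582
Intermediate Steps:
V = 273136 (V = 8476 + 264660 = 273136)
p(y) = -243 (p(y) = 3*(-57 - 267)/4 = (¾)*(-324) = -243)
(343406 - p(-213))/V = (343406 - 1*(-243))/273136 = (343406 + 243)*(1/273136) = 343649*(1/273136) = 343649/273136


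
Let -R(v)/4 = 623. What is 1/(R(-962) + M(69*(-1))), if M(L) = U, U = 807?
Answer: -1/1685 ≈ -0.00059347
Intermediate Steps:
R(v) = -2492 (R(v) = -4*623 = -2492)
M(L) = 807
1/(R(-962) + M(69*(-1))) = 1/(-2492 + 807) = 1/(-1685) = -1/1685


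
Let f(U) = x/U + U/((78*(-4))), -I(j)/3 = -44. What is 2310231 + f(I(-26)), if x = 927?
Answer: 1321455907/572 ≈ 2.3102e+6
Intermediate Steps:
I(j) = 132 (I(j) = -3*(-44) = 132)
f(U) = 927/U - U/312 (f(U) = 927/U + U/((78*(-4))) = 927/U + U/(-312) = 927/U + U*(-1/312) = 927/U - U/312)
2310231 + f(I(-26)) = 2310231 + (927/132 - 1/312*132) = 2310231 + (927*(1/132) - 11/26) = 2310231 + (309/44 - 11/26) = 2310231 + 3775/572 = 1321455907/572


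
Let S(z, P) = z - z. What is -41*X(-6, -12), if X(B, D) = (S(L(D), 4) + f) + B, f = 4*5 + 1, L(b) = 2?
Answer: -615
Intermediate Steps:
S(z, P) = 0
f = 21 (f = 20 + 1 = 21)
X(B, D) = 21 + B (X(B, D) = (0 + 21) + B = 21 + B)
-41*X(-6, -12) = -41*(21 - 6) = -41*15 = -615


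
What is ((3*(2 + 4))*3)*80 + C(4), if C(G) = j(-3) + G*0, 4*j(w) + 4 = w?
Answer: 17273/4 ≈ 4318.3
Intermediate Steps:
j(w) = -1 + w/4
C(G) = -7/4 (C(G) = (-1 + (¼)*(-3)) + G*0 = (-1 - ¾) + 0 = -7/4 + 0 = -7/4)
((3*(2 + 4))*3)*80 + C(4) = ((3*(2 + 4))*3)*80 - 7/4 = ((3*6)*3)*80 - 7/4 = (18*3)*80 - 7/4 = 54*80 - 7/4 = 4320 - 7/4 = 17273/4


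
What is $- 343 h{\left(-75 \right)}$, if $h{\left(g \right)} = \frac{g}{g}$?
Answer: $-343$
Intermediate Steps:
$h{\left(g \right)} = 1$
$- 343 h{\left(-75 \right)} = \left(-343\right) 1 = -343$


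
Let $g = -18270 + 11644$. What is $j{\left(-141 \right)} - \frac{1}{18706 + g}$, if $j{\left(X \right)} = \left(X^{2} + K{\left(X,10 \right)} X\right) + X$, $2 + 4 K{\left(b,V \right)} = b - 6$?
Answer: $\frac{301906379}{12080} \approx 24992.0$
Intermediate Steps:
$g = -6626$
$K{\left(b,V \right)} = -2 + \frac{b}{4}$ ($K{\left(b,V \right)} = - \frac{1}{2} + \frac{b - 6}{4} = - \frac{1}{2} + \frac{-6 + b}{4} = - \frac{1}{2} + \left(- \frac{3}{2} + \frac{b}{4}\right) = -2 + \frac{b}{4}$)
$j{\left(X \right)} = X + X^{2} + X \left(-2 + \frac{X}{4}\right)$ ($j{\left(X \right)} = \left(X^{2} + \left(-2 + \frac{X}{4}\right) X\right) + X = \left(X^{2} + X \left(-2 + \frac{X}{4}\right)\right) + X = X + X^{2} + X \left(-2 + \frac{X}{4}\right)$)
$j{\left(-141 \right)} - \frac{1}{18706 + g} = \frac{1}{4} \left(-141\right) \left(-4 + 5 \left(-141\right)\right) - \frac{1}{18706 - 6626} = \frac{1}{4} \left(-141\right) \left(-4 - 705\right) - \frac{1}{12080} = \frac{1}{4} \left(-141\right) \left(-709\right) - \frac{1}{12080} = \frac{99969}{4} - \frac{1}{12080} = \frac{301906379}{12080}$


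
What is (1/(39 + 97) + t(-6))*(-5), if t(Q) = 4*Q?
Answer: 16315/136 ≈ 119.96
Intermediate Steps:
(1/(39 + 97) + t(-6))*(-5) = (1/(39 + 97) + 4*(-6))*(-5) = (1/136 - 24)*(-5) = -3263/136*(-5) = 16315/136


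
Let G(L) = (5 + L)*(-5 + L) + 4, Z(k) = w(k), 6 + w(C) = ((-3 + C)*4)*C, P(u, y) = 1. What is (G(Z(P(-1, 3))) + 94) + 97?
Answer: 366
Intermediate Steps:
w(C) = -6 + C*(-12 + 4*C) (w(C) = -6 + ((-3 + C)*4)*C = -6 + (-12 + 4*C)*C = -6 + C*(-12 + 4*C))
Z(k) = -6 - 12*k + 4*k²
G(L) = 4 + (-5 + L)*(5 + L) (G(L) = (-5 + L)*(5 + L) + 4 = 4 + (-5 + L)*(5 + L))
(G(Z(P(-1, 3))) + 94) + 97 = ((-21 + (-6 - 12*1 + 4*1²)²) + 94) + 97 = ((-21 + (-6 - 12 + 4*1)²) + 94) + 97 = ((-21 + (-6 - 12 + 4)²) + 94) + 97 = ((-21 + (-14)²) + 94) + 97 = ((-21 + 196) + 94) + 97 = (175 + 94) + 97 = 269 + 97 = 366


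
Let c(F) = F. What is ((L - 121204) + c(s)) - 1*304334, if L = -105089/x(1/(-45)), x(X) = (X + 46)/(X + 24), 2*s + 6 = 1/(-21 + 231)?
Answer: -417410849131/868980 ≈ -4.8035e+5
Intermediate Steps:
s = -1259/420 (s = -3 + 1/(2*(-21 + 231)) = -3 + (½)/210 = -3 + (½)*(1/210) = -3 + 1/420 = -1259/420 ≈ -2.9976)
x(X) = (46 + X)/(24 + X)
L = -113391031/2069 (L = -105089*(24 + 1/(-45))/(46 + 1/(-45)) = -105089*(24 - 1/45)/(46 - 1/45) = -105089/((2069/45)/(1079/45)) = -105089/((45/1079)*(2069/45)) = -105089/2069/1079 = -105089*1079/2069 = -113391031/2069 ≈ -54805.)
((L - 121204) + c(s)) - 1*304334 = ((-113391031/2069 - 121204) - 1259/420) - 1*304334 = (-364162107/2069 - 1259/420) - 304334 = -152950689811/868980 - 304334 = -417410849131/868980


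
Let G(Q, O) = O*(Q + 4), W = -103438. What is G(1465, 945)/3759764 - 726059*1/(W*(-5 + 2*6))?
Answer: 1867481265803/1361158640212 ≈ 1.3720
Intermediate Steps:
G(Q, O) = O*(4 + Q)
G(1465, 945)/3759764 - 726059*1/(W*(-5 + 2*6)) = (945*(4 + 1465))/3759764 - 726059*(-1/(103438*(-5 + 2*6))) = (945*1469)*(1/3759764) - 726059*(-1/(103438*(-5 + 12))) = 1388205*(1/3759764) - 726059/((-103438*7)) = 1388205/3759764 - 726059/(-724066) = 1388205/3759764 - 726059*(-1/724066) = 1388205/3759764 + 726059/724066 = 1867481265803/1361158640212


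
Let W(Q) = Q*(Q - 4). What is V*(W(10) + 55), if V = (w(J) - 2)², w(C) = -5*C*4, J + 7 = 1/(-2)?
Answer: 2518960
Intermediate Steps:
J = -15/2 (J = -7 + 1/(-2) = -7 + 1*(-½) = -7 - ½ = -15/2 ≈ -7.5000)
W(Q) = Q*(-4 + Q)
w(C) = -20*C
V = 21904 (V = (-20*(-15/2) - 2)² = (150 - 2)² = 148² = 21904)
V*(W(10) + 55) = 21904*(10*(-4 + 10) + 55) = 21904*(10*6 + 55) = 21904*(60 + 55) = 21904*115 = 2518960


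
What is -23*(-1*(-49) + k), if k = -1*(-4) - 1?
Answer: -1196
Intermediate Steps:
k = 3 (k = 4 - 1 = 3)
-23*(-1*(-49) + k) = -23*(-1*(-49) + 3) = -23*(49 + 3) = -23*52 = -1196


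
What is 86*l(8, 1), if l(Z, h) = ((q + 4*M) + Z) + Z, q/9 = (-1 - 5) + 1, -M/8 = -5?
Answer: 11266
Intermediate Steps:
M = 40 (M = -8*(-5) = 40)
q = -45 (q = 9*((-1 - 5) + 1) = 9*(-6 + 1) = 9*(-5) = -45)
l(Z, h) = 115 + 2*Z (l(Z, h) = ((-45 + 4*40) + Z) + Z = ((-45 + 160) + Z) + Z = (115 + Z) + Z = 115 + 2*Z)
86*l(8, 1) = 86*(115 + 2*8) = 86*(115 + 16) = 86*131 = 11266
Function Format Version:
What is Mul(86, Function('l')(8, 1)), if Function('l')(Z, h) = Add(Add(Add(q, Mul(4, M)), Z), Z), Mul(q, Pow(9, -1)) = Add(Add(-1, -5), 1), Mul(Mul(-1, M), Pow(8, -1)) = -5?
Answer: 11266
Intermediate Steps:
M = 40 (M = Mul(-8, -5) = 40)
q = -45 (q = Mul(9, Add(Add(-1, -5), 1)) = Mul(9, Add(-6, 1)) = Mul(9, -5) = -45)
Function('l')(Z, h) = Add(115, Mul(2, Z)) (Function('l')(Z, h) = Add(Add(Add(-45, Mul(4, 40)), Z), Z) = Add(Add(Add(-45, 160), Z), Z) = Add(Add(115, Z), Z) = Add(115, Mul(2, Z)))
Mul(86, Function('l')(8, 1)) = Mul(86, Add(115, Mul(2, 8))) = Mul(86, Add(115, 16)) = Mul(86, 131) = 11266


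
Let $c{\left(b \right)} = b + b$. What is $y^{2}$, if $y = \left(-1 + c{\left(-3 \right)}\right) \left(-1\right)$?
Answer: $49$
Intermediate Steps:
$c{\left(b \right)} = 2 b$
$y = 7$ ($y = \left(-1 + 2 \left(-3\right)\right) \left(-1\right) = \left(-1 - 6\right) \left(-1\right) = \left(-7\right) \left(-1\right) = 7$)
$y^{2} = 7^{2} = 49$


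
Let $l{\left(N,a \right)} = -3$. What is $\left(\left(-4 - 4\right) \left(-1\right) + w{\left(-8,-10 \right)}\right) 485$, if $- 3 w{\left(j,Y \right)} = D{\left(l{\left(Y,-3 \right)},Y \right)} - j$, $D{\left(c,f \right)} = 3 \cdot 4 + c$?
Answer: $\frac{3395}{3} \approx 1131.7$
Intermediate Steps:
$D{\left(c,f \right)} = 12 + c$
$w{\left(j,Y \right)} = -3 + \frac{j}{3}$ ($w{\left(j,Y \right)} = - \frac{\left(12 - 3\right) - j}{3} = - \frac{9 - j}{3} = -3 + \frac{j}{3}$)
$\left(\left(-4 - 4\right) \left(-1\right) + w{\left(-8,-10 \right)}\right) 485 = \left(\left(-4 - 4\right) \left(-1\right) + \left(-3 + \frac{1}{3} \left(-8\right)\right)\right) 485 = \left(\left(-8\right) \left(-1\right) - \frac{17}{3}\right) 485 = \left(8 - \frac{17}{3}\right) 485 = \frac{7}{3} \cdot 485 = \frac{3395}{3}$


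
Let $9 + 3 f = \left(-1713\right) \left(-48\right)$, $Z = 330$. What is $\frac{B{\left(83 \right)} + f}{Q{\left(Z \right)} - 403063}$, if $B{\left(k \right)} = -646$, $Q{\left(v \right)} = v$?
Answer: $- \frac{26759}{402733} \approx -0.066444$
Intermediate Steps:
$f = 27405$ ($f = -3 + \frac{\left(-1713\right) \left(-48\right)}{3} = -3 + \frac{1}{3} \cdot 82224 = -3 + 27408 = 27405$)
$\frac{B{\left(83 \right)} + f}{Q{\left(Z \right)} - 403063} = \frac{-646 + 27405}{330 - 403063} = \frac{26759}{-402733} = 26759 \left(- \frac{1}{402733}\right) = - \frac{26759}{402733}$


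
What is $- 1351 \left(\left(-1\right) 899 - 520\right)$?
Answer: $1917069$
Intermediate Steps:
$- 1351 \left(\left(-1\right) 899 - 520\right) = - 1351 \left(-899 - 520\right) = \left(-1351\right) \left(-1419\right) = 1917069$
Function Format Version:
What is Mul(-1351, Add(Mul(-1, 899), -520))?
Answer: 1917069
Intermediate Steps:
Mul(-1351, Add(Mul(-1, 899), -520)) = Mul(-1351, Add(-899, -520)) = Mul(-1351, -1419) = 1917069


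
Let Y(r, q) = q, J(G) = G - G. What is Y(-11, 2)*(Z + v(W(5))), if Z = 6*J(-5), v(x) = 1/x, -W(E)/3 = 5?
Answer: -2/15 ≈ -0.13333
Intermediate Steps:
J(G) = 0
W(E) = -15 (W(E) = -3*5 = -15)
Z = 0 (Z = 6*0 = 0)
Y(-11, 2)*(Z + v(W(5))) = 2*(0 + 1/(-15)) = 2*(0 - 1/15) = 2*(-1/15) = -2/15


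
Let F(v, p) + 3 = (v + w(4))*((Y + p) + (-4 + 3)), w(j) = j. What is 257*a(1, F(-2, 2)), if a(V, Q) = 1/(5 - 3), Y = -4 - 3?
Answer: 257/2 ≈ 128.50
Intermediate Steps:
Y = -7
F(v, p) = -3 + (-8 + p)*(4 + v) (F(v, p) = -3 + (v + 4)*((-7 + p) + (-4 + 3)) = -3 + (4 + v)*((-7 + p) - 1) = -3 + (4 + v)*(-8 + p) = -3 + (-8 + p)*(4 + v))
a(V, Q) = ½ (a(V, Q) = 1/2 = ½)
257*a(1, F(-2, 2)) = 257*(½) = 257/2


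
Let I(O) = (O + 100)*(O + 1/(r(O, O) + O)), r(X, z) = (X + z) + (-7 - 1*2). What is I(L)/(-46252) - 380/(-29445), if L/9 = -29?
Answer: -64402196531/71907799392 ≈ -0.89562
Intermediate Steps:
r(X, z) = -9 + X + z (r(X, z) = (X + z) + (-7 - 2) = (X + z) - 9 = -9 + X + z)
L = -261 (L = 9*(-29) = -261)
I(O) = (100 + O)*(O + 1/(-9 + 3*O)) (I(O) = (O + 100)*(O + 1/((-9 + O + O) + O)) = (100 + O)*(O + 1/((-9 + 2*O) + O)) = (100 + O)*(O + 1/(-9 + 3*O)))
I(L)/(-46252) - 380/(-29445) = ((100 - 899*(-261) + 3*(-261)³ + 291*(-261)²)/(3*(-3 - 261)))/(-46252) - 380/(-29445) = ((⅓)*(100 + 234639 + 3*(-17779581) + 291*68121)/(-264))*(-1/46252) - 380*(-1/29445) = ((⅓)*(-1/264)*(100 + 234639 - 53338743 + 19823211))*(-1/46252) + 76/5889 = ((⅓)*(-1/264)*(-33280793))*(-1/46252) + 76/5889 = (33280793/792)*(-1/46252) + 76/5889 = -33280793/36631584 + 76/5889 = -64402196531/71907799392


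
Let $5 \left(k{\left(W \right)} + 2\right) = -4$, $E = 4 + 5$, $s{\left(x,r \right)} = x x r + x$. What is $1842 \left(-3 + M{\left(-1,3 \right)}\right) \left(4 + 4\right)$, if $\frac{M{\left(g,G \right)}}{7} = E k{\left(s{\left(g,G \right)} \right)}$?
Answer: $- \frac{13218192}{5} \approx -2.6436 \cdot 10^{6}$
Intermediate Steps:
$s{\left(x,r \right)} = x + r x^{2}$ ($s{\left(x,r \right)} = x^{2} r + x = r x^{2} + x = x + r x^{2}$)
$E = 9$
$k{\left(W \right)} = - \frac{14}{5}$ ($k{\left(W \right)} = -2 + \frac{1}{5} \left(-4\right) = -2 - \frac{4}{5} = - \frac{14}{5}$)
$M{\left(g,G \right)} = - \frac{882}{5}$ ($M{\left(g,G \right)} = 7 \cdot 9 \left(- \frac{14}{5}\right) = 7 \left(- \frac{126}{5}\right) = - \frac{882}{5}$)
$1842 \left(-3 + M{\left(-1,3 \right)}\right) \left(4 + 4\right) = 1842 \left(-3 - \frac{882}{5}\right) \left(4 + 4\right) = 1842 \left(\left(- \frac{897}{5}\right) 8\right) = 1842 \left(- \frac{7176}{5}\right) = - \frac{13218192}{5}$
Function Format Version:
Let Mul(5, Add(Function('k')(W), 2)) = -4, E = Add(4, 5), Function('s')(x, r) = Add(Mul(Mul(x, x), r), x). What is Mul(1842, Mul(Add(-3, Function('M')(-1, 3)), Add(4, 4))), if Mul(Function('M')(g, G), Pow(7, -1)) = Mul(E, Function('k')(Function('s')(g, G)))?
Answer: Rational(-13218192, 5) ≈ -2.6436e+6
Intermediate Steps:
Function('s')(x, r) = Add(x, Mul(r, Pow(x, 2))) (Function('s')(x, r) = Add(Mul(Pow(x, 2), r), x) = Add(Mul(r, Pow(x, 2)), x) = Add(x, Mul(r, Pow(x, 2))))
E = 9
Function('k')(W) = Rational(-14, 5) (Function('k')(W) = Add(-2, Mul(Rational(1, 5), -4)) = Add(-2, Rational(-4, 5)) = Rational(-14, 5))
Function('M')(g, G) = Rational(-882, 5) (Function('M')(g, G) = Mul(7, Mul(9, Rational(-14, 5))) = Mul(7, Rational(-126, 5)) = Rational(-882, 5))
Mul(1842, Mul(Add(-3, Function('M')(-1, 3)), Add(4, 4))) = Mul(1842, Mul(Add(-3, Rational(-882, 5)), Add(4, 4))) = Mul(1842, Mul(Rational(-897, 5), 8)) = Mul(1842, Rational(-7176, 5)) = Rational(-13218192, 5)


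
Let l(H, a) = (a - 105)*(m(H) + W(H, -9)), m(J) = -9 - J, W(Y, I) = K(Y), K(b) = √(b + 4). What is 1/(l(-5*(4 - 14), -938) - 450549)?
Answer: -194506/75635796149 + 3129*√6/151271592298 ≈ -2.5209e-6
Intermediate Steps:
K(b) = √(4 + b)
W(Y, I) = √(4 + Y)
l(H, a) = (-105 + a)*(-9 + √(4 + H) - H) (l(H, a) = (a - 105)*((-9 - H) + √(4 + H)) = (-105 + a)*(-9 + √(4 + H) - H))
1/(l(-5*(4 - 14), -938) - 450549) = 1/((945 - 105*√(4 - 5*(4 - 14)) + 105*(-5*(4 - 14)) - 938*√(4 - 5*(4 - 14)) - 1*(-938)*(9 - 5*(4 - 14))) - 450549) = 1/((945 - 105*√(4 - 5*(-10)) + 105*(-5*(-10)) - 938*√(4 - 5*(-10)) - 1*(-938)*(9 - 5*(-10))) - 450549) = 1/((945 - 105*√(4 + 50) + 105*50 - 938*√(4 + 50) - 1*(-938)*(9 + 50)) - 450549) = 1/((945 - 315*√6 + 5250 - 2814*√6 - 1*(-938)*59) - 450549) = 1/((945 - 315*√6 + 5250 - 2814*√6 + 55342) - 450549) = 1/((61537 - 3129*√6) - 450549) = 1/(-389012 - 3129*√6)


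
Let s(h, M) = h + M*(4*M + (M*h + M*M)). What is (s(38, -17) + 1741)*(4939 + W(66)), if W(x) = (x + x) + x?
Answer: 46253548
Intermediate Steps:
W(x) = 3*x (W(x) = 2*x + x = 3*x)
s(h, M) = h + M*(M² + 4*M + M*h) (s(h, M) = h + M*(4*M + (M*h + M²)) = h + M*(4*M + (M² + M*h)) = h + M*(M² + 4*M + M*h))
(s(38, -17) + 1741)*(4939 + W(66)) = ((38 + (-17)³ + 4*(-17)² + 38*(-17)²) + 1741)*(4939 + 3*66) = ((38 - 4913 + 4*289 + 38*289) + 1741)*(4939 + 198) = ((38 - 4913 + 1156 + 10982) + 1741)*5137 = (7263 + 1741)*5137 = 9004*5137 = 46253548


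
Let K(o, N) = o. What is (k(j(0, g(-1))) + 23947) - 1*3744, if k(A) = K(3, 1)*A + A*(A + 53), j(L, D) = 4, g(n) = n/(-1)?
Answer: 20443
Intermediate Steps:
g(n) = -n (g(n) = n*(-1) = -n)
k(A) = 3*A + A*(53 + A) (k(A) = 3*A + A*(A + 53) = 3*A + A*(53 + A))
(k(j(0, g(-1))) + 23947) - 1*3744 = (4*(56 + 4) + 23947) - 1*3744 = (4*60 + 23947) - 3744 = (240 + 23947) - 3744 = 24187 - 3744 = 20443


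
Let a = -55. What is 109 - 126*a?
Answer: 7039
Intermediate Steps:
109 - 126*a = 109 - 126*(-55) = 109 + 6930 = 7039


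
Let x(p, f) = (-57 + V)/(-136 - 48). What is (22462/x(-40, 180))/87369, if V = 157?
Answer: -1033252/2184225 ≈ -0.47305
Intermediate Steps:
x(p, f) = -25/46 (x(p, f) = (-57 + 157)/(-136 - 48) = 100/(-184) = 100*(-1/184) = -25/46)
(22462/x(-40, 180))/87369 = (22462/(-25/46))/87369 = (22462*(-46/25))*(1/87369) = -1033252/25*1/87369 = -1033252/2184225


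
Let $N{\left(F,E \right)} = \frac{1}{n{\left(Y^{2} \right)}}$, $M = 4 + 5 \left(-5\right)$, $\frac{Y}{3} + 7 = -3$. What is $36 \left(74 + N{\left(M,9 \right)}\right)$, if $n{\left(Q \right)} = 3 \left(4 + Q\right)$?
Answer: $\frac{602067}{226} \approx 2664.0$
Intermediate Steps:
$Y = -30$ ($Y = -21 + 3 \left(-3\right) = -21 - 9 = -30$)
$n{\left(Q \right)} = 12 + 3 Q$
$M = -21$ ($M = 4 - 25 = -21$)
$N{\left(F,E \right)} = \frac{1}{2712}$ ($N{\left(F,E \right)} = \frac{1}{12 + 3 \left(-30\right)^{2}} = \frac{1}{12 + 3 \cdot 900} = \frac{1}{12 + 2700} = \frac{1}{2712}$)
$36 \left(74 + N{\left(M,9 \right)}\right) = 36 \left(74 + \frac{1}{2712}\right) = 36 \cdot \frac{200689}{2712} = \frac{602067}{226}$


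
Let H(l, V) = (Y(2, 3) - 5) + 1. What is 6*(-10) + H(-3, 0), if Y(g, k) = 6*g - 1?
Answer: -53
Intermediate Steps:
Y(g, k) = -1 + 6*g
H(l, V) = 7 (H(l, V) = ((-1 + 6*2) - 5) + 1 = ((-1 + 12) - 5) + 1 = (11 - 5) + 1 = 6 + 1 = 7)
6*(-10) + H(-3, 0) = 6*(-10) + 7 = -60 + 7 = -53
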